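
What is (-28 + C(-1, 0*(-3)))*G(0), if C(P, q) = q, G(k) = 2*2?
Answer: -112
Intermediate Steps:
G(k) = 4
(-28 + C(-1, 0*(-3)))*G(0) = (-28 + 0*(-3))*4 = (-28 + 0)*4 = -28*4 = -112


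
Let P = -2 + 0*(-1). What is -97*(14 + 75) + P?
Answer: -8635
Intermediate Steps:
P = -2 (P = -2 + 0 = -2)
-97*(14 + 75) + P = -97*(14 + 75) - 2 = -97*89 - 2 = -8633 - 2 = -8635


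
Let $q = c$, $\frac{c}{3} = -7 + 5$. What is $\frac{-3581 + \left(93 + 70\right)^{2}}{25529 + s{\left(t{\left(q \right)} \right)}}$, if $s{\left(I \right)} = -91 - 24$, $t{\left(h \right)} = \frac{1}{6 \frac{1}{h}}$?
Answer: $\frac{11494}{12707} \approx 0.90454$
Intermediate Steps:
$c = -6$ ($c = 3 \left(-7 + 5\right) = 3 \left(-2\right) = -6$)
$q = -6$
$t{\left(h \right)} = \frac{h}{6}$
$s{\left(I \right)} = -115$
$\frac{-3581 + \left(93 + 70\right)^{2}}{25529 + s{\left(t{\left(q \right)} \right)}} = \frac{-3581 + \left(93 + 70\right)^{2}}{25529 - 115} = \frac{-3581 + 163^{2}}{25414} = \left(-3581 + 26569\right) \frac{1}{25414} = 22988 \cdot \frac{1}{25414} = \frac{11494}{12707}$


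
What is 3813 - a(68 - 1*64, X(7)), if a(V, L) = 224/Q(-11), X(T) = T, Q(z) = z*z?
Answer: 461149/121 ≈ 3811.1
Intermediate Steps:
Q(z) = z²
a(V, L) = 224/121 (a(V, L) = 224/((-11)²) = 224/121)
3813 - a(68 - 1*64, X(7)) = 3813 - 1*224/121 = 3813 - 224/121 = 461149/121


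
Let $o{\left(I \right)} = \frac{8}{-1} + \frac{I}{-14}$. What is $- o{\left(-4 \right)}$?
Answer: $\frac{54}{7} \approx 7.7143$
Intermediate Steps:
$o{\left(I \right)} = -8 - \frac{I}{14}$ ($o{\left(I \right)} = 8 \left(-1\right) + I \left(- \frac{1}{14}\right) = -8 - \frac{I}{14}$)
$- o{\left(-4 \right)} = - (-8 - - \frac{2}{7}) = - (-8 + \frac{2}{7}) = \left(-1\right) \left(- \frac{54}{7}\right) = \frac{54}{7}$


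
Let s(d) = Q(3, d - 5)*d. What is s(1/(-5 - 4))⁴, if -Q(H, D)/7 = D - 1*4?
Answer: 108554434576/43046721 ≈ 2521.8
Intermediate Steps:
Q(H, D) = 28 - 7*D (Q(H, D) = -7*(D - 1*4) = -7*(D - 4) = -7*(-4 + D) = 28 - 7*D)
s(d) = d*(63 - 7*d) (s(d) = (28 - 7*(d - 5))*d = (28 - 7*(-5 + d))*d = (28 + (35 - 7*d))*d = (63 - 7*d)*d = d*(63 - 7*d))
s(1/(-5 - 4))⁴ = (7*(9 - 1/(-5 - 4))/(-5 - 4))⁴ = (7*(9 - 1/(-9))/(-9))⁴ = (7*(-⅑)*(9 - 1*(-⅑)))⁴ = (7*(-⅑)*(9 + ⅑))⁴ = (7*(-⅑)*(82/9))⁴ = (-574/81)⁴ = 108554434576/43046721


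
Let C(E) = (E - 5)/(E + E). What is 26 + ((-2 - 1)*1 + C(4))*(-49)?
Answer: 1433/8 ≈ 179.13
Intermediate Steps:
C(E) = (-5 + E)/(2*E) (C(E) = (-5 + E)/((2*E)) = (-5 + E)*(1/(2*E)) = (-5 + E)/(2*E))
26 + ((-2 - 1)*1 + C(4))*(-49) = 26 + ((-2 - 1)*1 + (½)*(-5 + 4)/4)*(-49) = 26 + (-3*1 + (½)*(¼)*(-1))*(-49) = 26 + (-3 - ⅛)*(-49) = 26 - 25/8*(-49) = 26 + 1225/8 = 1433/8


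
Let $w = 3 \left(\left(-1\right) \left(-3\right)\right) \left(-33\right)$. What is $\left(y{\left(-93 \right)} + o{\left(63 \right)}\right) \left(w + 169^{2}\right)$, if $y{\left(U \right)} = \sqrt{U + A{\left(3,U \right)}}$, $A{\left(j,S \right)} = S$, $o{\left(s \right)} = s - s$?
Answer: $28264 i \sqrt{186} \approx 3.8547 \cdot 10^{5} i$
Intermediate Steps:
$o{\left(s \right)} = 0$
$w = -297$ ($w = 3 \cdot 3 \left(-33\right) = 9 \left(-33\right) = -297$)
$y{\left(U \right)} = \sqrt{2} \sqrt{U}$ ($y{\left(U \right)} = \sqrt{U + U} = \sqrt{2 U} = \sqrt{2} \sqrt{U}$)
$\left(y{\left(-93 \right)} + o{\left(63 \right)}\right) \left(w + 169^{2}\right) = \left(\sqrt{2} \sqrt{-93} + 0\right) \left(-297 + 169^{2}\right) = \left(\sqrt{2} i \sqrt{93} + 0\right) \left(-297 + 28561\right) = \left(i \sqrt{186} + 0\right) 28264 = i \sqrt{186} \cdot 28264 = 28264 i \sqrt{186}$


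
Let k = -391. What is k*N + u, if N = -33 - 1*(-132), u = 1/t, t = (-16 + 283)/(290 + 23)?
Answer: -10334990/267 ≈ -38708.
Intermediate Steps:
t = 267/313 ≈ 0.85303
u = 313/267 (u = 1/(267/313) = 313/267 ≈ 1.1723)
N = 99 (N = -33 + 132 = 99)
k*N + u = -391*99 + 313/267 = -38709 + 313/267 = -10334990/267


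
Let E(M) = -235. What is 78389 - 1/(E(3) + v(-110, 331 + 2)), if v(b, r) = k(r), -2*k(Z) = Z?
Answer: 62946369/803 ≈ 78389.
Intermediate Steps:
k(Z) = -Z/2
v(b, r) = -r/2
78389 - 1/(E(3) + v(-110, 331 + 2)) = 78389 - 1/(-235 - (331 + 2)/2) = 78389 - 1/(-235 - ½*333) = 78389 - 1/(-235 - 333/2) = 78389 - 1/(-803/2) = 78389 - 1*(-2/803) = 78389 + 2/803 = 62946369/803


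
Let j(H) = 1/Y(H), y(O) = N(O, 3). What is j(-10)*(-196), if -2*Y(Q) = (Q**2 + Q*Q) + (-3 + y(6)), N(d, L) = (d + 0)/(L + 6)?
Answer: 1176/593 ≈ 1.9831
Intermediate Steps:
N(d, L) = d/(6 + L)
y(O) = O/9 (y(O) = O/(6 + 3) = O/9)
Y(Q) = 7/6 - Q**2 (Y(Q) = -((Q**2 + Q*Q) + (-3 + (1/9)*6))/2 = -((Q**2 + Q**2) + (-3 + 2/3))/2 = -(2*Q**2 - 7/3)/2 = -(-7/3 + 2*Q**2)/2 = 7/6 - Q**2)
j(H) = 1/(7/6 - H**2)
j(-10)*(-196) = -6/(-7 + 6*(-10)**2)*(-196) = -6/(-7 + 6*100)*(-196) = -6/(-7 + 600)*(-196) = -6/593*(-196) = 1176/593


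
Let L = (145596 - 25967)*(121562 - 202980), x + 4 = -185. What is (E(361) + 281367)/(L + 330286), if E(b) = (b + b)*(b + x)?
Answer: -405551/9739623636 ≈ -4.1639e-5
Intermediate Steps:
x = -189 (x = -4 - 185 = -189)
E(b) = 2*b*(-189 + b) (E(b) = (b + b)*(b - 189) = (2*b)*(-189 + b) = 2*b*(-189 + b))
L = -9739953922 (L = 119629*(-81418) = -9739953922)
(E(361) + 281367)/(L + 330286) = (2*361*(-189 + 361) + 281367)/(-9739953922 + 330286) = (2*361*172 + 281367)/(-9739623636) = (124184 + 281367)*(-1/9739623636) = 405551*(-1/9739623636) = -405551/9739623636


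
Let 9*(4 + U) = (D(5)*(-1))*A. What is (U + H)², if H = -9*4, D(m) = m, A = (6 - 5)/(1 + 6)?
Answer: 6375625/3969 ≈ 1606.4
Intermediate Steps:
A = ⅐ (A = 1/7 = 1*(⅐) = ⅐ ≈ 0.14286)
H = -36
U = -257/63 (U = -4 + ((5*(-1))*(⅐))/9 = -4 + (-5*⅐)/9 = -4 + (⅑)*(-5/7) = -4 - 5/63 = -257/63 ≈ -4.0794)
(U + H)² = (-257/63 - 36)² = (-2525/63)² = 6375625/3969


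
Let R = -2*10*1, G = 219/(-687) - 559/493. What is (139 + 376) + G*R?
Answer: 61421955/112897 ≈ 544.05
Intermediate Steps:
G = -164000/112897 (G = 219*(-1/687) - 559*1/493 = -73/229 - 559/493 = -164000/112897 ≈ -1.4527)
R = -20 (R = -20*1 = -20)
(139 + 376) + G*R = (139 + 376) - 164000/112897*(-20) = 515 + 3280000/112897 = 61421955/112897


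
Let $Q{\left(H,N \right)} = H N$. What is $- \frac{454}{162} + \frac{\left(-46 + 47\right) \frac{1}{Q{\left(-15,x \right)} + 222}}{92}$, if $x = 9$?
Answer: $- \frac{605609}{216108} \approx -2.8023$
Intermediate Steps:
$- \frac{454}{162} + \frac{\left(-46 + 47\right) \frac{1}{Q{\left(-15,x \right)} + 222}}{92} = - \frac{454}{162} + \frac{\left(-46 + 47\right) \frac{1}{\left(-15\right) 9 + 222}}{92} = \left(-454\right) \frac{1}{162} + 1 \frac{1}{-135 + 222} \cdot \frac{1}{92} = - \frac{227}{81} + 1 \cdot \frac{1}{87} \cdot \frac{1}{92} = - \frac{227}{81} + \frac{1}{87} \cdot \frac{1}{92} = - \frac{227}{81} + \frac{1}{8004} = - \frac{605609}{216108}$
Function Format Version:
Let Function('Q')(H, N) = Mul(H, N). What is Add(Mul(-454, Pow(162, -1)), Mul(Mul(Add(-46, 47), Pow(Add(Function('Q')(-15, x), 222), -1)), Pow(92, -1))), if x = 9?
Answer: Rational(-605609, 216108) ≈ -2.8023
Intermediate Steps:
Add(Mul(-454, Pow(162, -1)), Mul(Mul(Add(-46, 47), Pow(Add(Function('Q')(-15, x), 222), -1)), Pow(92, -1))) = Add(Mul(-454, Pow(162, -1)), Mul(Mul(Add(-46, 47), Pow(Add(Mul(-15, 9), 222), -1)), Pow(92, -1))) = Add(Mul(-454, Rational(1, 162)), Mul(Mul(1, Pow(Add(-135, 222), -1)), Rational(1, 92))) = Add(Rational(-227, 81), Mul(Mul(1, Pow(87, -1)), Rational(1, 92))) = Add(Rational(-227, 81), Mul(Mul(1, Rational(1, 87)), Rational(1, 92))) = Add(Rational(-227, 81), Mul(Rational(1, 87), Rational(1, 92))) = Add(Rational(-227, 81), Rational(1, 8004)) = Rational(-605609, 216108)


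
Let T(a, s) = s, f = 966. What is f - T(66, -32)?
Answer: 998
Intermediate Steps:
f - T(66, -32) = 966 - 1*(-32) = 966 + 32 = 998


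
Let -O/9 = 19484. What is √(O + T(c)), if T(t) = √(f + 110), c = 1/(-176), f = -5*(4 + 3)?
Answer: √(-175356 + 5*√3) ≈ 418.75*I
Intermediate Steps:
O = -175356 (O = -9*19484 = -175356)
f = -35 (f = -5*7 = -35)
c = -1/176 ≈ -0.0056818
T(t) = 5*√3 (T(t) = √(-35 + 110) = √75 = 5*√3)
√(O + T(c)) = √(-175356 + 5*√3)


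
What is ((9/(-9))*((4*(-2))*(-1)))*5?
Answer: -40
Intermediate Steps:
((9/(-9))*((4*(-2))*(-1)))*5 = ((9*(-1/9))*(-8*(-1)))*5 = -1*8*5 = -8*5 = -40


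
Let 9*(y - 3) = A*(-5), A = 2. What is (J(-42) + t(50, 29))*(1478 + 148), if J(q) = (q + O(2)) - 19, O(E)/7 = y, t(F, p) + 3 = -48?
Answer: -481838/3 ≈ -1.6061e+5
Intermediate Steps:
t(F, p) = -51 (t(F, p) = -3 - 48 = -51)
y = 17/9 (y = 3 + (2*(-5))/9 = 3 + (⅑)*(-10) = 3 - 10/9 = 17/9 ≈ 1.8889)
O(E) = 119/9 (O(E) = 7*(17/9) = 119/9)
J(q) = -52/9 + q (J(q) = (q + 119/9) - 19 = (119/9 + q) - 19 = -52/9 + q)
(J(-42) + t(50, 29))*(1478 + 148) = ((-52/9 - 42) - 51)*(1478 + 148) = (-430/9 - 51)*1626 = -889/9*1626 = -481838/3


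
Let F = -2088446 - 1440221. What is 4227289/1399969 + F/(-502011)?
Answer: 7062169989502/702799837659 ≈ 10.049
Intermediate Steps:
F = -3528667
4227289/1399969 + F/(-502011) = 4227289/1399969 - 3528667/(-502011) = 4227289*(1/1399969) - 3528667*(-1/502011) = 4227289/1399969 + 3528667/502011 = 7062169989502/702799837659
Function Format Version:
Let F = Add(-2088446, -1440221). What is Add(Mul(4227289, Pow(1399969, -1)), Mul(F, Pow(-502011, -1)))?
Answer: Rational(7062169989502, 702799837659) ≈ 10.049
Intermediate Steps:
F = -3528667
Add(Mul(4227289, Pow(1399969, -1)), Mul(F, Pow(-502011, -1))) = Add(Mul(4227289, Pow(1399969, -1)), Mul(-3528667, Pow(-502011, -1))) = Add(Mul(4227289, Rational(1, 1399969)), Mul(-3528667, Rational(-1, 502011))) = Add(Rational(4227289, 1399969), Rational(3528667, 502011)) = Rational(7062169989502, 702799837659)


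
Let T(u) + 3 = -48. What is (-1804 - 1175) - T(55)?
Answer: -2928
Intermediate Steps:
T(u) = -51 (T(u) = -3 - 48 = -51)
(-1804 - 1175) - T(55) = (-1804 - 1175) - 1*(-51) = -2979 + 51 = -2928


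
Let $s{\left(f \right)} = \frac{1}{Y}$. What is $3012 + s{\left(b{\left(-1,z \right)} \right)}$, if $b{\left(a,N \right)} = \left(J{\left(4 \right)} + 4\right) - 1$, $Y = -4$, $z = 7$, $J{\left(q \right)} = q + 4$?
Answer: $\frac{12047}{4} \approx 3011.8$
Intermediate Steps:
$J{\left(q \right)} = 4 + q$
$b{\left(a,N \right)} = 11$ ($b{\left(a,N \right)} = \left(\left(4 + 4\right) + 4\right) - 1 = \left(8 + 4\right) - 1 = 12 - 1 = 11$)
$s{\left(f \right)} = - \frac{1}{4}$ ($s{\left(f \right)} = \frac{1}{-4} = - \frac{1}{4}$)
$3012 + s{\left(b{\left(-1,z \right)} \right)} = 3012 - \frac{1}{4} = \frac{12047}{4}$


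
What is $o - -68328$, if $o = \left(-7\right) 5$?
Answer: $68293$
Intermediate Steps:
$o = -35$
$o - -68328 = -35 - -68328 = -35 + 68328 = 68293$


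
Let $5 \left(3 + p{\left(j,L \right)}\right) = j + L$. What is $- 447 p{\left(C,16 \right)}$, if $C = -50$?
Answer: $\frac{21903}{5} \approx 4380.6$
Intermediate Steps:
$p{\left(j,L \right)} = -3 + \frac{L}{5} + \frac{j}{5}$ ($p{\left(j,L \right)} = -3 + \frac{j + L}{5} = -3 + \frac{L + j}{5} = -3 + \left(\frac{L}{5} + \frac{j}{5}\right) = -3 + \frac{L}{5} + \frac{j}{5}$)
$- 447 p{\left(C,16 \right)} = - 447 \left(-3 + \frac{1}{5} \cdot 16 + \frac{1}{5} \left(-50\right)\right) = - 447 \left(-3 + \frac{16}{5} - 10\right) = \left(-447\right) \left(- \frac{49}{5}\right) = \frac{21903}{5}$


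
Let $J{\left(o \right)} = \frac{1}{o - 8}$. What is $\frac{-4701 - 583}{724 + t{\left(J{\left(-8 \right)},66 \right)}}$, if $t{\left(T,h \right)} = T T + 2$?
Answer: $- \frac{1352704}{185857} \approx -7.2782$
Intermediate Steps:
$J{\left(o \right)} = \frac{1}{-8 + o}$
$t{\left(T,h \right)} = 2 + T^{2}$ ($t{\left(T,h \right)} = T^{2} + 2 = 2 + T^{2}$)
$\frac{-4701 - 583}{724 + t{\left(J{\left(-8 \right)},66 \right)}} = \frac{-4701 - 583}{724 + \left(2 + \left(\frac{1}{-8 - 8}\right)^{2}\right)} = - \frac{5284}{724 + \left(2 + \left(\frac{1}{-16}\right)^{2}\right)} = - \frac{5284}{724 + \left(2 + \left(- \frac{1}{16}\right)^{2}\right)} = - \frac{5284}{724 + \left(2 + \frac{1}{256}\right)} = - \frac{5284}{724 + \frac{513}{256}} = - \frac{5284}{\frac{185857}{256}} = \left(-5284\right) \frac{256}{185857} = - \frac{1352704}{185857}$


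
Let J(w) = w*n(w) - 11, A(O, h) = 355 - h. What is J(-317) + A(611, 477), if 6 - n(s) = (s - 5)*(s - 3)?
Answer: 32661645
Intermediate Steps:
n(s) = 6 - (-5 + s)*(-3 + s) (n(s) = 6 - (s - 5)*(s - 3) = 6 - (-5 + s)*(-3 + s))
J(w) = -11 + w*(-9 - w² + 8*w) (J(w) = w*(-9 - w² + 8*w) - 11 = -11 + w*(-9 - w² + 8*w))
J(-317) + A(611, 477) = (-11 - 1*(-317)*(9 + (-317)² - 8*(-317))) + (355 - 1*477) = (-11 - 1*(-317)*(9 + 100489 + 2536)) + (355 - 477) = (-11 - 1*(-317)*103034) - 122 = (-11 + 32661778) - 122 = 32661767 - 122 = 32661645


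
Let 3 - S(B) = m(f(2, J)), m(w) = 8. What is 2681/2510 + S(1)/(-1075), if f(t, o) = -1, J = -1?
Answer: 23157/21586 ≈ 1.0728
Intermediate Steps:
S(B) = -5 (S(B) = 3 - 1*8 = 3 - 8 = -5)
2681/2510 + S(1)/(-1075) = 2681/2510 - 5/(-1075) = 2681*(1/2510) - 5*(-1/1075) = 2681/2510 + 1/215 = 23157/21586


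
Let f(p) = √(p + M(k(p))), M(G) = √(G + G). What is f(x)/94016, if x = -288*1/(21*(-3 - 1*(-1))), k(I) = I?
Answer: √(84 + 7*√42)/329056 ≈ 3.4565e-5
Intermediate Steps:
M(G) = √2*√G (M(G) = √(2*G) = √2*√G)
x = 48/7 (x = -288*1/(21*(-3 + 1)) = -288/(21*(-2)) = -288/(-42) = -288*(-1/42) = 48/7 ≈ 6.8571)
f(p) = √(p + √2*√p)
f(x)/94016 = √(48/7 + √2*√(48/7))/94016 = √(48/7 + √2*(4*√21/7))*(1/94016) = √(48/7 + 4*√42/7)*(1/94016) = √(48/7 + 4*√42/7)/94016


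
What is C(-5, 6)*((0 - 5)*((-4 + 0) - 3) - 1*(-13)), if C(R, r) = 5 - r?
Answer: -48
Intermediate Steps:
C(-5, 6)*((0 - 5)*((-4 + 0) - 3) - 1*(-13)) = (5 - 1*6)*((0 - 5)*((-4 + 0) - 3) - 1*(-13)) = (5 - 6)*(-5*(-4 - 3) + 13) = -(-5*(-7) + 13) = -(35 + 13) = -1*48 = -48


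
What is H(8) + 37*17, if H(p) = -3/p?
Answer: 5029/8 ≈ 628.63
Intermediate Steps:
H(8) + 37*17 = -3/8 + 37*17 = -3*⅛ + 629 = -3/8 + 629 = 5029/8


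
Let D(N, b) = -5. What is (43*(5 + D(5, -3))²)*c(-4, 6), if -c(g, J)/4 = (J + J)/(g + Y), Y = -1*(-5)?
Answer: 0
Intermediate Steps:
Y = 5
c(g, J) = -8*J/(5 + g) (c(g, J) = -4*(J + J)/(g + 5) = -4*2*J/(5 + g) = -8*J/(5 + g))
(43*(5 + D(5, -3))²)*c(-4, 6) = (43*(5 - 5)²)*(-8*6/(5 - 4)) = (43*0²)*(-8*6/1) = (43*0)*(-8*6*1) = 0*(-48) = 0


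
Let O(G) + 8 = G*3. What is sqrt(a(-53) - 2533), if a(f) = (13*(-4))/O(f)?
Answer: I*sqrt(70634153)/167 ≈ 50.326*I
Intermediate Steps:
O(G) = -8 + 3*G (O(G) = -8 + G*3 = -8 + 3*G)
a(f) = -52/(-8 + 3*f) (a(f) = (13*(-4))/(-8 + 3*f) = -52/(-8 + 3*f))
sqrt(a(-53) - 2533) = sqrt(-52/(-8 + 3*(-53)) - 2533) = sqrt(-52/(-8 - 159) - 2533) = sqrt(-52/(-167) - 2533) = sqrt(-52*(-1/167) - 2533) = sqrt(52/167 - 2533) = sqrt(-422959/167) = I*sqrt(70634153)/167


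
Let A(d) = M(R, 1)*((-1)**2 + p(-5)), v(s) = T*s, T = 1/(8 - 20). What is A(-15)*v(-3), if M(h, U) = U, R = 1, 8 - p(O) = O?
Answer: 7/2 ≈ 3.5000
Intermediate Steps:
p(O) = 8 - O
T = -1/12 (T = 1/(-12) = -1/12 ≈ -0.083333)
v(s) = -s/12
A(d) = 14 (A(d) = 1*((-1)**2 + (8 - 1*(-5))) = 1*(1 + (8 + 5)) = 1*(1 + 13) = 1*14 = 14)
A(-15)*v(-3) = 14*(-1/12*(-3)) = 14*(1/4) = 7/2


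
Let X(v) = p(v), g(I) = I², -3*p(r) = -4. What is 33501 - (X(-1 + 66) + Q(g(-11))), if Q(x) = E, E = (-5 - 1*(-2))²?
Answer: 100472/3 ≈ 33491.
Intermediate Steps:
p(r) = 4/3 (p(r) = -⅓*(-4) = 4/3)
X(v) = 4/3
E = 9 (E = (-5 + 2)² = (-3)² = 9)
Q(x) = 9
33501 - (X(-1 + 66) + Q(g(-11))) = 33501 - (4/3 + 9) = 33501 - 1*31/3 = 33501 - 31/3 = 100472/3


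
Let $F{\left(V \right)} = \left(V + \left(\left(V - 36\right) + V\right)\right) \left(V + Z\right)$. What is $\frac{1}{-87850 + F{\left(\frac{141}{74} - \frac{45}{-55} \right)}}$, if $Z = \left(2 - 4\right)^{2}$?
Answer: $- \frac{662596}{58333038469} \approx -1.1359 \cdot 10^{-5}$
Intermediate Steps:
$Z = 4$ ($Z = \left(-2\right)^{2} = 4$)
$F{\left(V \right)} = \left(-36 + 3 V\right) \left(4 + V\right)$ ($F{\left(V \right)} = \left(V + \left(\left(V - 36\right) + V\right)\right) \left(V + 4\right) = \left(V + \left(\left(-36 + V\right) + V\right)\right) \left(4 + V\right) = \left(V + \left(-36 + 2 V\right)\right) \left(4 + V\right) = \left(-36 + 3 V\right) \left(4 + V\right)$)
$\frac{1}{-87850 + F{\left(\frac{141}{74} - \frac{45}{-55} \right)}} = \frac{1}{-87850 - \left(144 - 3 \left(\frac{141}{74} - \frac{45}{-55}\right)^{2} + 24 \left(\frac{141}{74} - \frac{45}{-55}\right)\right)} = \frac{1}{-87850 - \left(144 - 3 \left(141 \cdot \frac{1}{74} - - \frac{9}{11}\right)^{2} + 24 \left(141 \cdot \frac{1}{74} - - \frac{9}{11}\right)\right)} = \frac{1}{-87850 - \left(144 - 3 \left(\frac{141}{74} + \frac{9}{11}\right)^{2} + 24 \left(\frac{141}{74} + \frac{9}{11}\right)\right)} = \frac{1}{-87850 - \left(\frac{85212}{407} - \frac{14745267}{662596}\right)} = \frac{1}{-87850 - \frac{123979869}{662596}} = \frac{1}{- \frac{58333038469}{662596}} = - \frac{662596}{58333038469}$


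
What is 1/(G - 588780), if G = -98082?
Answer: -1/686862 ≈ -1.4559e-6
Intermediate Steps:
1/(G - 588780) = 1/(-98082 - 588780) = 1/(-686862) = -1/686862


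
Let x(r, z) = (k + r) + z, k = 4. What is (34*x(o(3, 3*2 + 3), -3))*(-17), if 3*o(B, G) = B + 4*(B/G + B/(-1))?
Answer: 8092/9 ≈ 899.11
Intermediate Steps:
o(B, G) = -B + 4*B/(3*G) (o(B, G) = (B + 4*(B/G + B/(-1)))/3 = (B + 4*(B/G + B*(-1)))/3 = (B + 4*(B/G - B))/3 = (B + 4*(-B + B/G))/3 = (B + (-4*B + 4*B/G))/3 = (-3*B + 4*B/G)/3 = -B + 4*B/(3*G))
x(r, z) = 4 + r + z (x(r, z) = (4 + r) + z = 4 + r + z)
(34*x(o(3, 3*2 + 3), -3))*(-17) = (34*(4 + (-1*3 + (4/3)*3/(3*2 + 3)) - 3))*(-17) = (34*(4 + (-3 + (4/3)*3/(6 + 3)) - 3))*(-17) = (34*(4 + (-3 + (4/3)*3/9) - 3))*(-17) = (34*(4 + (-3 + (4/3)*3*(⅑)) - 3))*(-17) = (34*(4 + (-3 + 4/9) - 3))*(-17) = (34*(4 - 23/9 - 3))*(-17) = (34*(-14/9))*(-17) = -476/9*(-17) = 8092/9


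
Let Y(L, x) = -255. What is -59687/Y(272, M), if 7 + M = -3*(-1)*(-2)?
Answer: 3511/15 ≈ 234.07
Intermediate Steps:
M = -13 (M = -7 - 3*(-1)*(-2) = -7 + 3*(-2) = -7 - 6 = -13)
-59687/Y(272, M) = -59687/(-255) = -59687*(-1/255) = 3511/15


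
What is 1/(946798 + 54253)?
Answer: 1/1001051 ≈ 9.9895e-7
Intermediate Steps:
1/(946798 + 54253) = 1/1001051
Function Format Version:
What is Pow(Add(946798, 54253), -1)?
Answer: Rational(1, 1001051) ≈ 9.9895e-7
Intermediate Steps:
Pow(Add(946798, 54253), -1) = Pow(1001051, -1) = Rational(1, 1001051)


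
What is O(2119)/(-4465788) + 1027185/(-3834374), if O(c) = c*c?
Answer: -10902073520497/8561750698356 ≈ -1.2733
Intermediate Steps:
O(c) = c**2
O(2119)/(-4465788) + 1027185/(-3834374) = 2119**2/(-4465788) + 1027185/(-3834374) = 4490161*(-1/4465788) + 1027185*(-1/3834374) = -4490161/4465788 - 1027185/3834374 = -10902073520497/8561750698356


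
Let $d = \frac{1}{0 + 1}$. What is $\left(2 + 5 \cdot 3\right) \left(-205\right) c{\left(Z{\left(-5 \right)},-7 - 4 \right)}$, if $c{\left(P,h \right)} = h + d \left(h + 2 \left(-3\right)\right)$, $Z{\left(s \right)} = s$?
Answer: $97580$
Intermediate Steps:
$d = 1$ ($d = 1^{-1} = 1$)
$c{\left(P,h \right)} = -6 + 2 h$ ($c{\left(P,h \right)} = h + 1 \left(h + 2 \left(-3\right)\right) = h + 1 \left(h - 6\right) = h + 1 \left(-6 + h\right) = h + \left(-6 + h\right) = -6 + 2 h$)
$\left(2 + 5 \cdot 3\right) \left(-205\right) c{\left(Z{\left(-5 \right)},-7 - 4 \right)} = \left(2 + 5 \cdot 3\right) \left(-205\right) \left(-6 + 2 \left(-7 - 4\right)\right) = \left(2 + 15\right) \left(-205\right) \left(-6 + 2 \left(-7 - 4\right)\right) = 17 \left(-205\right) \left(-6 + 2 \left(-11\right)\right) = - 3485 \left(-6 - 22\right) = \left(-3485\right) \left(-28\right) = 97580$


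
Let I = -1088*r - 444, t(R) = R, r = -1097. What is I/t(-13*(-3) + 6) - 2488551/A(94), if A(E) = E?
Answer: 165853/4230 ≈ 39.209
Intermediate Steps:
I = 1193092 (I = -1088*(-1097) - 444 = 1193536 - 444 = 1193092)
I/t(-13*(-3) + 6) - 2488551/A(94) = 1193092/(-13*(-3) + 6) - 2488551/94 = 1193092/(39 + 6) - 2488551*1/94 = 1193092/45 - 2488551/94 = 165853/4230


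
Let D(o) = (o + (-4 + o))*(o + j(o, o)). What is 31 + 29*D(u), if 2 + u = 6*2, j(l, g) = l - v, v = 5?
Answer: 6991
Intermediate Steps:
j(l, g) = -5 + l (j(l, g) = l - 1*5 = l - 5 = -5 + l)
u = 10 (u = -2 + 6*2 = -2 + 12 = 10)
D(o) = (-5 + 2*o)*(-4 + 2*o) (D(o) = (o + (-4 + o))*(o + (-5 + o)) = (-4 + 2*o)*(-5 + 2*o) = (-5 + 2*o)*(-4 + 2*o))
31 + 29*D(u) = 31 + 29*(20 - 18*10 + 4*10**2) = 31 + 29*(20 - 180 + 4*100) = 31 + 29*(20 - 180 + 400) = 31 + 29*240 = 31 + 6960 = 6991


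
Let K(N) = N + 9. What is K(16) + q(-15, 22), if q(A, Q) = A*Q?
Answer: -305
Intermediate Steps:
K(N) = 9 + N
K(16) + q(-15, 22) = (9 + 16) - 15*22 = 25 - 330 = -305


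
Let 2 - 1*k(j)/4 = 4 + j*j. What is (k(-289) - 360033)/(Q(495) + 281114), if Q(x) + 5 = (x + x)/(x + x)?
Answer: -138825/56222 ≈ -2.4692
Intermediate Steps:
Q(x) = -4 (Q(x) = -5 + (x + x)/(x + x) = -5 + (2*x)/((2*x)) = -5 + (2*x)*(1/(2*x)) = -5 + 1 = -4)
k(j) = -8 - 4*j**2 (k(j) = 8 - 4*(4 + j*j) = 8 - 4*(4 + j**2) = 8 + (-16 - 4*j**2) = -8 - 4*j**2)
(k(-289) - 360033)/(Q(495) + 281114) = ((-8 - 4*(-289)**2) - 360033)/(-4 + 281114) = ((-8 - 4*83521) - 360033)/281110 = ((-8 - 334084) - 360033)*(1/281110) = (-334092 - 360033)*(1/281110) = -694125*1/281110 = -138825/56222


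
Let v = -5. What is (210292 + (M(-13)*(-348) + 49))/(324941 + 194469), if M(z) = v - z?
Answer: 207557/519410 ≈ 0.39960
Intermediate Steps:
M(z) = -5 - z
(210292 + (M(-13)*(-348) + 49))/(324941 + 194469) = (210292 + ((-5 - 1*(-13))*(-348) + 49))/(324941 + 194469) = (210292 + ((-5 + 13)*(-348) + 49))/519410 = (210292 + (8*(-348) + 49))*(1/519410) = (210292 + (-2784 + 49))*(1/519410) = (210292 - 2735)*(1/519410) = 207557*(1/519410) = 207557/519410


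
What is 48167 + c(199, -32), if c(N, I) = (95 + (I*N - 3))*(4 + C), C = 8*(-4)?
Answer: 223895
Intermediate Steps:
C = -32
c(N, I) = -2576 - 28*I*N (c(N, I) = (95 + (I*N - 3))*(4 - 32) = (95 + (-3 + I*N))*(-28) = (92 + I*N)*(-28) = -2576 - 28*I*N)
48167 + c(199, -32) = 48167 + (-2576 - 28*(-32)*199) = 48167 + (-2576 + 178304) = 48167 + 175728 = 223895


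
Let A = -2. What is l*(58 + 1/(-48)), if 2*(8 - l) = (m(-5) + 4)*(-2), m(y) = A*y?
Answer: 30613/24 ≈ 1275.5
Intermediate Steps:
m(y) = -2*y
l = 22 (l = 8 - (-2*(-5) + 4)*(-2)/2 = 8 - (10 + 4)*(-2)/2 = 8 - 7*(-2) = 8 - ½*(-28) = 8 + 14 = 22)
l*(58 + 1/(-48)) = 22*(58 + 1/(-48)) = 22*(58 - 1/48) = 22*(2783/48) = 30613/24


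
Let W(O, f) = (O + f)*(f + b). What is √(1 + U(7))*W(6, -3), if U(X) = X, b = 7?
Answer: 24*√2 ≈ 33.941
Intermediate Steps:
W(O, f) = (7 + f)*(O + f) (W(O, f) = (O + f)*(f + 7) = (O + f)*(7 + f) = (7 + f)*(O + f))
√(1 + U(7))*W(6, -3) = √(1 + 7)*((-3)² + 7*6 + 7*(-3) + 6*(-3)) = √8*(9 + 42 - 21 - 18) = (2*√2)*12 = 24*√2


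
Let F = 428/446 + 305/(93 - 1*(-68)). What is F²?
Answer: 10499895961/1289025409 ≈ 8.1456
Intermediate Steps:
F = 102469/35903 (F = 428*(1/446) + 305/(93 + 68) = 214/223 + 305/161 = 102469/35903 ≈ 2.8540)
F² = (102469/35903)² = 10499895961/1289025409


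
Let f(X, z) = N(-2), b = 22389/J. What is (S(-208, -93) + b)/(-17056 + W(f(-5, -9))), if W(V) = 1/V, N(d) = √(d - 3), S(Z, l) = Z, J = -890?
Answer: 1769636752/129453675609 - 207509*I*√5/1294536756090 ≈ 0.01367 - 3.5843e-7*I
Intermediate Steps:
b = -22389/890 (b = 22389/(-890) = 22389*(-1/890) = -22389/890 ≈ -25.156)
N(d) = √(-3 + d)
f(X, z) = I*√5 (f(X, z) = √(-3 - 2) = √(-5) = I*√5)
(S(-208, -93) + b)/(-17056 + W(f(-5, -9))) = (-208 - 22389/890)/(-17056 + 1/(I*√5)) = -207509/(890*(-17056 - I*√5/5))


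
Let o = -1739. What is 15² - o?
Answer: 1964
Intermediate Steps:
15² - o = 15² - 1*(-1739) = 225 + 1739 = 1964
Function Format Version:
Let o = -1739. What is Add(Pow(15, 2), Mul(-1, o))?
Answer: 1964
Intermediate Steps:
Add(Pow(15, 2), Mul(-1, o)) = Add(Pow(15, 2), Mul(-1, -1739)) = Add(225, 1739) = 1964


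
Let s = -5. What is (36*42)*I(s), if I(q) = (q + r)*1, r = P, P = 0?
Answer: -7560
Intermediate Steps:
r = 0
I(q) = q (I(q) = (q + 0)*1 = q*1 = q)
(36*42)*I(s) = (36*42)*(-5) = 1512*(-5) = -7560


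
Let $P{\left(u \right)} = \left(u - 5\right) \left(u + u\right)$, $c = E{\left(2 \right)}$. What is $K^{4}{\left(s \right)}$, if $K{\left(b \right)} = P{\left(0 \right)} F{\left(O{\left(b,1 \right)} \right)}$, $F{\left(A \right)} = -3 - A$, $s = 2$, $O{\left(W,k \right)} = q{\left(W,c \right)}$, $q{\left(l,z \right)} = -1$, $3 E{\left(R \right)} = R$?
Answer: $0$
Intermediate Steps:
$E{\left(R \right)} = \frac{R}{3}$
$c = \frac{2}{3}$ ($c = \frac{1}{3} \cdot 2 = \frac{2}{3} \approx 0.66667$)
$O{\left(W,k \right)} = -1$
$P{\left(u \right)} = 2 u \left(-5 + u\right)$ ($P{\left(u \right)} = \left(-5 + u\right) 2 u = 2 u \left(-5 + u\right)$)
$K{\left(b \right)} = 0$ ($K{\left(b \right)} = 2 \cdot 0 \left(-5 + 0\right) \left(-3 - -1\right) = 2 \cdot 0 \left(-5\right) \left(-3 + 1\right) = 0 \left(-2\right) = 0$)
$K^{4}{\left(s \right)} = 0^{4} = 0$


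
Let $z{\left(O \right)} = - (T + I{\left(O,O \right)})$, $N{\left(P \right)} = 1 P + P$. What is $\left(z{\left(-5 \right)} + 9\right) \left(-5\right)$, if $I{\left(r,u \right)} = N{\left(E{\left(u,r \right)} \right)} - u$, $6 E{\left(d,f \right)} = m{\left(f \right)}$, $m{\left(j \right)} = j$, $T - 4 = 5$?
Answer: $\frac{50}{3} \approx 16.667$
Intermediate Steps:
$T = 9$ ($T = 4 + 5 = 9$)
$E{\left(d,f \right)} = \frac{f}{6}$
$N{\left(P \right)} = 2 P$ ($N{\left(P \right)} = P + P = 2 P$)
$I{\left(r,u \right)} = - u + \frac{r}{3}$ ($I{\left(r,u \right)} = 2 \frac{r}{6} - u = \frac{r}{3} - u = - u + \frac{r}{3}$)
$z{\left(O \right)} = -9 + \frac{2 O}{3}$ ($z{\left(O \right)} = - (9 + \left(- O + \frac{O}{3}\right)) = - (9 - \frac{2 O}{3}) = -9 + \frac{2 O}{3}$)
$\left(z{\left(-5 \right)} + 9\right) \left(-5\right) = \left(\left(-9 + \frac{2}{3} \left(-5\right)\right) + 9\right) \left(-5\right) = \left(\left(-9 - \frac{10}{3}\right) + 9\right) \left(-5\right) = \left(- \frac{37}{3} + 9\right) \left(-5\right) = \left(- \frac{10}{3}\right) \left(-5\right) = \frac{50}{3}$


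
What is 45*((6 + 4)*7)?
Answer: 3150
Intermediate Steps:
45*((6 + 4)*7) = 45*(10*7) = 45*70 = 3150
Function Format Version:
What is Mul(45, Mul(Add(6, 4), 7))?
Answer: 3150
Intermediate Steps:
Mul(45, Mul(Add(6, 4), 7)) = Mul(45, Mul(10, 7)) = Mul(45, 70) = 3150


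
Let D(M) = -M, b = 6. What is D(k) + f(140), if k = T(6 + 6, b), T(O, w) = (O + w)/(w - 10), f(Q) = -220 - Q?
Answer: -711/2 ≈ -355.50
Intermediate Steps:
T(O, w) = (O + w)/(-10 + w)
k = -9/2 (k = ((6 + 6) + 6)/(-10 + 6) = (12 + 6)/(-4) = -¼*18 = -9/2 ≈ -4.5000)
D(k) + f(140) = -1*(-9/2) + (-220 - 1*140) = 9/2 + (-220 - 140) = 9/2 - 360 = -711/2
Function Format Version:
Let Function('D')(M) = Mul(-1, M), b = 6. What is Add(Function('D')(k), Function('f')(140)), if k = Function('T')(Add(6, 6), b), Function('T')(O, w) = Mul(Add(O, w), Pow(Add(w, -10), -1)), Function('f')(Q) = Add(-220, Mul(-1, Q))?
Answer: Rational(-711, 2) ≈ -355.50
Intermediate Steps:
Function('T')(O, w) = Mul(Pow(Add(-10, w), -1), Add(O, w)) (Function('T')(O, w) = Mul(Add(O, w), Pow(Add(-10, w), -1)) = Mul(Pow(Add(-10, w), -1), Add(O, w)))
k = Rational(-9, 2) (k = Mul(Pow(Add(-10, 6), -1), Add(Add(6, 6), 6)) = Mul(Pow(-4, -1), Add(12, 6)) = Mul(Rational(-1, 4), 18) = Rational(-9, 2) ≈ -4.5000)
Add(Function('D')(k), Function('f')(140)) = Add(Mul(-1, Rational(-9, 2)), Add(-220, Mul(-1, 140))) = Add(Rational(9, 2), Add(-220, -140)) = Add(Rational(9, 2), -360) = Rational(-711, 2)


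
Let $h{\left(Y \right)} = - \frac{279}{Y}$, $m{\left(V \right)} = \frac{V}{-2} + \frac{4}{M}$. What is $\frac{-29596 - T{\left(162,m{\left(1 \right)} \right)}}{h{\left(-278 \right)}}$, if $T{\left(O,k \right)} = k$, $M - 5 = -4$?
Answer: $- \frac{2742887}{93} \approx -29493.0$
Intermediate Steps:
$M = 1$ ($M = 5 - 4 = 1$)
$m{\left(V \right)} = 4 - \frac{V}{2}$ ($m{\left(V \right)} = \frac{V}{-2} + \frac{4}{1} = V \left(- \frac{1}{2}\right) + 4 \cdot 1 = - \frac{V}{2} + 4 = 4 - \frac{V}{2}$)
$\frac{-29596 - T{\left(162,m{\left(1 \right)} \right)}}{h{\left(-278 \right)}} = \frac{-29596 - \left(4 - \frac{1}{2}\right)}{\left(-279\right) \frac{1}{-278}} = \frac{-29596 - \left(4 - \frac{1}{2}\right)}{\left(-279\right) \left(- \frac{1}{278}\right)} = \frac{-29596 - \frac{7}{2}}{\frac{279}{278}} = \left(-29596 - \frac{7}{2}\right) \frac{278}{279} = \left(- \frac{59199}{2}\right) \frac{278}{279} = - \frac{2742887}{93}$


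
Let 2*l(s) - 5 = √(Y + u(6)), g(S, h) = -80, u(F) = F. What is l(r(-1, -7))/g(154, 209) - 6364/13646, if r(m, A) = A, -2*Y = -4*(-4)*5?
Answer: -108647/218336 - I*√34/160 ≈ -0.49761 - 0.036443*I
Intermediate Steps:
Y = -40 (Y = -(-4*(-4))*5/2 = -8*5 = -½*80 = -40)
l(s) = 5/2 + I*√34/2 (l(s) = 5/2 + √(-40 + 6)/2 = 5/2 + √(-34)/2 = 5/2 + (I*√34)/2 = 5/2 + I*√34/2)
l(r(-1, -7))/g(154, 209) - 6364/13646 = (5/2 + I*√34/2)/(-80) - 6364/13646 = (5/2 + I*√34/2)*(-1/80) - 6364*1/13646 = (-1/32 - I*√34/160) - 3182/6823 = -108647/218336 - I*√34/160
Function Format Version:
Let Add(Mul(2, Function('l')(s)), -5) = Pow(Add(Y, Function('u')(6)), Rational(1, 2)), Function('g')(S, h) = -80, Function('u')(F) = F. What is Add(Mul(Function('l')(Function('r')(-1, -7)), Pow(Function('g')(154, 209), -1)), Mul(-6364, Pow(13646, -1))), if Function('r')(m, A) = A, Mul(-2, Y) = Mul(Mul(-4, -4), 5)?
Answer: Add(Rational(-108647, 218336), Mul(Rational(-1, 160), I, Pow(34, Rational(1, 2)))) ≈ Add(-0.49761, Mul(-0.036443, I))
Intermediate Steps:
Y = -40 (Y = Mul(Rational(-1, 2), Mul(Mul(-4, -4), 5)) = Mul(Rational(-1, 2), Mul(16, 5)) = Mul(Rational(-1, 2), 80) = -40)
Function('l')(s) = Add(Rational(5, 2), Mul(Rational(1, 2), I, Pow(34, Rational(1, 2)))) (Function('l')(s) = Add(Rational(5, 2), Mul(Rational(1, 2), Pow(Add(-40, 6), Rational(1, 2)))) = Add(Rational(5, 2), Mul(Rational(1, 2), Pow(-34, Rational(1, 2)))) = Add(Rational(5, 2), Mul(Rational(1, 2), Mul(I, Pow(34, Rational(1, 2))))) = Add(Rational(5, 2), Mul(Rational(1, 2), I, Pow(34, Rational(1, 2)))))
Add(Mul(Function('l')(Function('r')(-1, -7)), Pow(Function('g')(154, 209), -1)), Mul(-6364, Pow(13646, -1))) = Add(Mul(Add(Rational(5, 2), Mul(Rational(1, 2), I, Pow(34, Rational(1, 2)))), Pow(-80, -1)), Mul(-6364, Pow(13646, -1))) = Add(Mul(Add(Rational(5, 2), Mul(Rational(1, 2), I, Pow(34, Rational(1, 2)))), Rational(-1, 80)), Mul(-6364, Rational(1, 13646))) = Add(Add(Rational(-1, 32), Mul(Rational(-1, 160), I, Pow(34, Rational(1, 2)))), Rational(-3182, 6823)) = Add(Rational(-108647, 218336), Mul(Rational(-1, 160), I, Pow(34, Rational(1, 2))))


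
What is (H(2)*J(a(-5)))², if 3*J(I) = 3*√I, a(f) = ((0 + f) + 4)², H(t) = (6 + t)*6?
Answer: 2304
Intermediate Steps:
H(t) = 36 + 6*t
a(f) = (4 + f)² (a(f) = (f + 4)² = (4 + f)²)
J(I) = √I (J(I) = (3*√I)/3 = √I)
(H(2)*J(a(-5)))² = ((36 + 6*2)*√((4 - 5)²))² = ((36 + 12)*√((-1)²))² = (48*√1)² = (48*1)² = 48² = 2304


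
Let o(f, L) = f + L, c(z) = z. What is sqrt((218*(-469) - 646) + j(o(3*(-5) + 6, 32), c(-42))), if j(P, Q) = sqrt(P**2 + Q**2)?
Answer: sqrt(-102888 + sqrt(2293)) ≈ 320.69*I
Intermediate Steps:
o(f, L) = L + f
sqrt((218*(-469) - 646) + j(o(3*(-5) + 6, 32), c(-42))) = sqrt((218*(-469) - 646) + sqrt((32 + (3*(-5) + 6))**2 + (-42)**2)) = sqrt((-102242 - 646) + sqrt((32 + (-15 + 6))**2 + 1764)) = sqrt(-102888 + sqrt((32 - 9)**2 + 1764)) = sqrt(-102888 + sqrt(23**2 + 1764)) = sqrt(-102888 + sqrt(529 + 1764)) = sqrt(-102888 + sqrt(2293))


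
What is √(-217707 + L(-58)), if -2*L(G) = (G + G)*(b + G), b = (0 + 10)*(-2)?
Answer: I*√222231 ≈ 471.41*I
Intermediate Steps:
b = -20 (b = 10*(-2) = -20)
L(G) = -G*(-20 + G) (L(G) = -(G + G)*(-20 + G)/2 = -2*G*(-20 + G)/2 = -G*(-20 + G))
√(-217707 + L(-58)) = √(-217707 - 58*(20 - 1*(-58))) = √(-217707 - 58*(20 + 58)) = √(-217707 - 58*78) = √(-217707 - 4524) = √(-222231) = I*√222231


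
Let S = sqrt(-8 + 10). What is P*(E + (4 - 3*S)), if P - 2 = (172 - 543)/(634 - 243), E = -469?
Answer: -191115/391 - 1233*sqrt(2)/391 ≈ -493.24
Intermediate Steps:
S = sqrt(2) ≈ 1.4142
P = 411/391 (P = 2 + (172 - 543)/(634 - 243) = 2 - 371/391 = 411/391 ≈ 1.0512)
P*(E + (4 - 3*S)) = 411*(-469 + (4 - 3*sqrt(2)))/391 = 411*(-465 - 3*sqrt(2))/391 = -191115/391 - 1233*sqrt(2)/391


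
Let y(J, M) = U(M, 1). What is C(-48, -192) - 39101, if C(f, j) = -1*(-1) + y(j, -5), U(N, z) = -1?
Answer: -39101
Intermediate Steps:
y(J, M) = -1
C(f, j) = 0 (C(f, j) = -1*(-1) - 1 = 1 - 1 = 0)
C(-48, -192) - 39101 = 0 - 39101 = -39101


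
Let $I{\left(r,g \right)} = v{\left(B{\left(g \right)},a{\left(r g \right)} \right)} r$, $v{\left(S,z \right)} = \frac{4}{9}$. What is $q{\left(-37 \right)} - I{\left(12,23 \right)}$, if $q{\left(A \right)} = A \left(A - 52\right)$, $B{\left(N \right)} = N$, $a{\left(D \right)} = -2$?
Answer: $\frac{9863}{3} \approx 3287.7$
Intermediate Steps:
$q{\left(A \right)} = A \left(-52 + A\right)$
$v{\left(S,z \right)} = \frac{4}{9}$ ($v{\left(S,z \right)} = 4 \cdot \frac{1}{9} = \frac{4}{9}$)
$I{\left(r,g \right)} = \frac{4 r}{9}$
$q{\left(-37 \right)} - I{\left(12,23 \right)} = - 37 \left(-52 - 37\right) - \frac{4}{9} \cdot 12 = \left(-37\right) \left(-89\right) - \frac{16}{3} = 3293 - \frac{16}{3} = \frac{9863}{3}$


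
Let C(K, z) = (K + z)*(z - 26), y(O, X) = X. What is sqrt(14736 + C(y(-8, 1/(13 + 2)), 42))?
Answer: 4*sqrt(216690)/15 ≈ 124.13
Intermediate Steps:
C(K, z) = (-26 + z)*(K + z) (C(K, z) = (K + z)*(-26 + z) = (-26 + z)*(K + z))
sqrt(14736 + C(y(-8, 1/(13 + 2)), 42)) = sqrt(14736 + (42**2 - 26/(13 + 2) - 26*42 + 42/(13 + 2))) = sqrt(14736 + (1764 - 26/15 - 1092 + 42/15)) = sqrt(14736 + (1764 - 26*1/15 - 1092 + (1/15)*42)) = sqrt(14736 + (1764 - 26/15 - 1092 + 14/5)) = sqrt(14736 + 10096/15) = sqrt(231136/15) = 4*sqrt(216690)/15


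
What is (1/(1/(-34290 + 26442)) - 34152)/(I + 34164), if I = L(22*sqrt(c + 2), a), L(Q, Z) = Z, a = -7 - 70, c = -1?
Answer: -42000/34087 ≈ -1.2321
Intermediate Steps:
a = -77
I = -77
(1/(1/(-34290 + 26442)) - 34152)/(I + 34164) = (1/(1/(-34290 + 26442)) - 34152)/(-77 + 34164) = (1/(1/(-7848)) - 34152)/34087 = (1/(-1/7848) - 34152)*(1/34087) = (-7848 - 34152)*(1/34087) = -42000*1/34087 = -42000/34087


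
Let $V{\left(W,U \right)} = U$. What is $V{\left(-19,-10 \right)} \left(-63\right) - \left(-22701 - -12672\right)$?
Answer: $10659$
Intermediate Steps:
$V{\left(-19,-10 \right)} \left(-63\right) - \left(-22701 - -12672\right) = \left(-10\right) \left(-63\right) - \left(-22701 - -12672\right) = 630 - \left(-22701 + 12672\right) = 630 - -10029 = 630 + 10029 = 10659$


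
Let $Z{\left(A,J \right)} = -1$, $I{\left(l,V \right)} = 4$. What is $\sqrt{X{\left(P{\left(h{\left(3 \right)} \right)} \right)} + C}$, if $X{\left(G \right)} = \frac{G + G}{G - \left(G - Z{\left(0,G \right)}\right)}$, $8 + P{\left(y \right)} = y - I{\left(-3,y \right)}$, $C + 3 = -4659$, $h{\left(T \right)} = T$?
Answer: $6 i \sqrt{129} \approx 68.147 i$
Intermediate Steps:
$C = -4662$ ($C = -3 - 4659 = -4662$)
$P{\left(y \right)} = -12 + y$ ($P{\left(y \right)} = -8 + \left(y - 4\right) = -8 + \left(-4 + y\right) = -12 + y$)
$X{\left(G \right)} = - 2 G$ ($X{\left(G \right)} = \frac{G + G}{G - \left(1 + G\right)} = \frac{2 G}{-1} = 2 G \left(-1\right) = - 2 G$)
$\sqrt{X{\left(P{\left(h{\left(3 \right)} \right)} \right)} + C} = \sqrt{- 2 \left(-12 + 3\right) - 4662} = \sqrt{\left(-2\right) \left(-9\right) - 4662} = \sqrt{18 - 4662} = \sqrt{-4644} = 6 i \sqrt{129}$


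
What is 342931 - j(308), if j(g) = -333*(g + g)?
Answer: 548059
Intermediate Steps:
j(g) = -666*g
342931 - j(308) = 342931 - (-666)*308 = 342931 - 1*(-205128) = 342931 + 205128 = 548059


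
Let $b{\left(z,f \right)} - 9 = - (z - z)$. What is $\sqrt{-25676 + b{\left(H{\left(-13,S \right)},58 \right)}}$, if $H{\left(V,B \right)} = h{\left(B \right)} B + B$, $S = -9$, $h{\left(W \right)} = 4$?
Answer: $i \sqrt{25667} \approx 160.21 i$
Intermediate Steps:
$H{\left(V,B \right)} = 5 B$ ($H{\left(V,B \right)} = 4 B + B = 5 B$)
$b{\left(z,f \right)} = 9$ ($b{\left(z,f \right)} = 9 - \left(z - z\right) = 9 - 0 = 9 + 0 = 9$)
$\sqrt{-25676 + b{\left(H{\left(-13,S \right)},58 \right)}} = \sqrt{-25676 + 9} = \sqrt{-25667} = i \sqrt{25667}$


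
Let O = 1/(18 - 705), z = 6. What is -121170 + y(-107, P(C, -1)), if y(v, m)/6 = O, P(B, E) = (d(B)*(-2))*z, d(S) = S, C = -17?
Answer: -27747932/229 ≈ -1.2117e+5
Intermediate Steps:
O = -1/687 (O = 1/(-687) = -1/687 ≈ -0.0014556)
P(B, E) = -12*B (P(B, E) = (B*(-2))*6 = -2*B*6 = -12*B)
y(v, m) = -2/229 (y(v, m) = 6*(-1/687) = -2/229)
-121170 + y(-107, P(C, -1)) = -121170 - 2/229 = -27747932/229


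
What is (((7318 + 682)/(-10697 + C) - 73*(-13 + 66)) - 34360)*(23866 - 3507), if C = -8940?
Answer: -15283722663407/19637 ≈ -7.7831e+8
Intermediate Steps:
(((7318 + 682)/(-10697 + C) - 73*(-13 + 66)) - 34360)*(23866 - 3507) = (((7318 + 682)/(-10697 - 8940) - 73*(-13 + 66)) - 34360)*(23866 - 3507) = ((8000/(-19637) - 73*53) - 34360)*20359 = ((8000*(-1/19637) - 1*3869) - 34360)*20359 = ((-8000/19637 - 3869) - 34360)*20359 = (-75983553/19637 - 34360)*20359 = -750710873/19637*20359 = -15283722663407/19637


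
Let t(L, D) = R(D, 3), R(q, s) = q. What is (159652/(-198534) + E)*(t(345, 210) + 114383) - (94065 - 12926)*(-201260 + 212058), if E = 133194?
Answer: 1428141321998222/99267 ≈ 1.4387e+10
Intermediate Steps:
t(L, D) = D
(159652/(-198534) + E)*(t(345, 210) + 114383) - (94065 - 12926)*(-201260 + 212058) = (159652/(-198534) + 133194)*(210 + 114383) - (94065 - 12926)*(-201260 + 212058) = (159652*(-1/198534) + 133194)*114593 - 81139*10798 = (-79826/99267 + 133194)*114593 - 1*876138922 = (13221688972/99267)*114593 - 876138922 = 1515113004368396/99267 - 876138922 = 1428141321998222/99267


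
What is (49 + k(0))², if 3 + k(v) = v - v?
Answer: 2116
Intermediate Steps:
k(v) = -3 (k(v) = -3 + (v - v) = -3 + 0 = -3)
(49 + k(0))² = (49 - 3)² = 46² = 2116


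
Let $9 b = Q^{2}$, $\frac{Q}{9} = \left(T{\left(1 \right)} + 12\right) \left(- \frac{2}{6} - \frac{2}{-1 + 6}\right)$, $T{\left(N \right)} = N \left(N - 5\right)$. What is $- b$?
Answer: $- \frac{7744}{25} \approx -309.76$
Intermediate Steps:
$T{\left(N \right)} = N \left(-5 + N\right)$
$Q = - \frac{264}{5}$ ($Q = 9 \left(1 \left(-5 + 1\right) + 12\right) \left(- \frac{2}{6} - \frac{2}{-1 + 6}\right) = 9 \left(1 \left(-4\right) + 12\right) \left(\left(-2\right) \frac{1}{6} - \frac{2}{5}\right) = 9 \left(-4 + 12\right) \left(- \frac{1}{3} - \frac{2}{5}\right) = 9 \cdot 8 \left(- \frac{1}{3} - \frac{2}{5}\right) = 9 \cdot 8 \left(- \frac{11}{15}\right) = 9 \left(- \frac{88}{15}\right) = - \frac{264}{5} \approx -52.8$)
$b = \frac{7744}{25}$ ($b = \frac{\left(- \frac{264}{5}\right)^{2}}{9} = \frac{1}{9} \cdot \frac{69696}{25} = \frac{7744}{25} \approx 309.76$)
$- b = \left(-1\right) \frac{7744}{25} = - \frac{7744}{25}$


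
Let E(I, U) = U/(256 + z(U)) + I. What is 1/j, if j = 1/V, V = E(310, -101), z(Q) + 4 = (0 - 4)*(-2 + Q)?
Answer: 205739/664 ≈ 309.85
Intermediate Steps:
z(Q) = 4 - 4*Q (z(Q) = -4 + (0 - 4)*(-2 + Q) = -4 - 4*(-2 + Q) = -4 + (8 - 4*Q) = 4 - 4*Q)
E(I, U) = I + U/(260 - 4*U) (E(I, U) = U/(256 + (4 - 4*U)) + I = U/(260 - 4*U) + I = I + U/(260 - 4*U))
V = 205739/664 (V = (-65*310 - 1/4*(-101) + 310*(-101))/(-65 - 101) = (-20150 + 101/4 - 31310)/(-166) = -1/166*(-205739/4) = 205739/664 ≈ 309.85)
j = 664/205739 (j = 1/(205739/664) = 664/205739 ≈ 0.0032274)
1/j = 1/(664/205739) = 205739/664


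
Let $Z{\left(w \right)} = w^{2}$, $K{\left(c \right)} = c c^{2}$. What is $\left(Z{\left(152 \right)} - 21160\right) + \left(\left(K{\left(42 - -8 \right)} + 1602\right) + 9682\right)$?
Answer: $138228$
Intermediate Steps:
$K{\left(c \right)} = c^{3}$
$\left(Z{\left(152 \right)} - 21160\right) + \left(\left(K{\left(42 - -8 \right)} + 1602\right) + 9682\right) = \left(152^{2} - 21160\right) + \left(\left(\left(42 - -8\right)^{3} + 1602\right) + 9682\right) = \left(23104 - 21160\right) + \left(\left(\left(42 + 8\right)^{3} + 1602\right) + 9682\right) = 1944 + \left(\left(50^{3} + 1602\right) + 9682\right) = 1944 + \left(\left(125000 + 1602\right) + 9682\right) = 1944 + \left(126602 + 9682\right) = 1944 + 136284 = 138228$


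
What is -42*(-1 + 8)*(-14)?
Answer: 4116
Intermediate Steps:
-42*(-1 + 8)*(-14) = -42*7*(-14) = -294*(-14) = 4116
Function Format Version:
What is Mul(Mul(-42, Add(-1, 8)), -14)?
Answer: 4116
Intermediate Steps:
Mul(Mul(-42, Add(-1, 8)), -14) = Mul(Mul(-42, 7), -14) = Mul(-294, -14) = 4116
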